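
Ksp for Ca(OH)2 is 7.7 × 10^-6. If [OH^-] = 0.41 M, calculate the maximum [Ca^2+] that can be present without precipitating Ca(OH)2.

Ca(OH)2(s) ⇌ Ca^2+(aq) + 2 OH^-(aq)
Ksp = [Ca^2+][OH^-]^2
Precipitation begins when Q = Ksp. With [OH^-] = 0.41 M:
7.7 × 10^-6 = (0.41)^2 × [Ca^2+]
[Ca^2+] = (7.7 × 10^-6 / 1.68 × 10^-1) = 4.6 × 10^-5 M

[Ca^2+] = 4.6e-5 M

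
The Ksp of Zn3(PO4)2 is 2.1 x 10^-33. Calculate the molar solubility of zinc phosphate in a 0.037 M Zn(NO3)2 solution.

s ≈ 3.2 x 10^-15 M

Zn3(PO4)2(s) ⇌ 3 Zn^2+ + 2 PO4^3-
Ksp = [Zn^2+]^3[PO4^3-]^2
Let s = moles of Zn3(PO4)2 that dissolve per litre. [Zn^2+] = 0.037 + 3s ≈ 0.037, [PO4^3-] = 2s (Ksp is small, so little additional dissolves).
Ksp ≈ (0.037)^3 × (2s)^2
s = 3.2 × 10^-15 M
Check: 3s = 9.7 × 10^-15 ≪ 0.037, so the approximation is valid.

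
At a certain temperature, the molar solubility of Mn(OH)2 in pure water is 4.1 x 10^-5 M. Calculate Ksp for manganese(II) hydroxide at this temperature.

Mn(OH)2(s) ⇌ Mn^2+(aq) + 2 OH^-(aq)
Let s = molar solubility. Then [Mn^2+] = s and [OH^-] = 2s.
Ksp = [Mn^2+][OH^-]^2
So Ksp = s × (2s)^2 = 4s^3
Ksp = 4 × (4.1 × 10^-5)^3 = 2.8 x 10^-13

Ksp = 2.8e-13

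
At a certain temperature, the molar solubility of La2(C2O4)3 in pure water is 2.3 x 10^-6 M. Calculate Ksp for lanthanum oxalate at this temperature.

La2(C2O4)3(s) ⇌ 2 La^3+(aq) + 3 C2O4^2-(aq)
For each mole of La2(C2O4)3 that dissolves: [La^3+] = 2s, [C2O4^2-] = 3s.
Ksp = [La^3+]^2[C2O4^2-]^3
So Ksp = (2s)^2 × (3s)^3 = 108s^5
With s = 2.3 x 10^-6: Ksp = 7.0 × 10^-27

Ksp ≈ 7.0e-27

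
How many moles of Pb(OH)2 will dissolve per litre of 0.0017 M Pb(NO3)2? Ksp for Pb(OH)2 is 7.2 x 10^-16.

s = 3.3 × 10^-7 M

Pb(OH)2(s) ⇌ Pb^2+(aq) + 2 OH^-(aq)
Ksp = [Pb^2+][OH^-]^2
Let s be the molar solubility in this solution. [Pb^2+] = 0.0017 + s ≈ 0.0017, [OH^-] = 2s (since Pb^2+ from Pb(NO3)2 dominates).
Ksp ≈ 0.0017 × (2s)^2
s = 3.3 × 10^-7 M
Check: s = 3.3 × 10^-7 ≪ 0.0017, so the approximation is valid.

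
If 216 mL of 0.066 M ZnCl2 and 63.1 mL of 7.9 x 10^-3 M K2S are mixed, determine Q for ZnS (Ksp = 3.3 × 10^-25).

Q ≈ 9.1 x 10^-5

Total volume = 216 + 63.1 = 279.1 mL.
[Zn^2+] = 6.6 × 10^-2 × (216/279.1) = 5.11 × 10^-2 M
[S^2-] = 7.9 × 10^-3 × (63.1/279.1) = 1.79 x 10^-3 M
ZnS(s) ⇌ Zn^2+(aq) + S^2-(aq), so Q = [Zn^2+][S^2-]
Q = (5.11 × 10^-2)(1.79 x 10^-3) = 9.1 × 10^-5
Q > Ksp, so ZnS will precipitate.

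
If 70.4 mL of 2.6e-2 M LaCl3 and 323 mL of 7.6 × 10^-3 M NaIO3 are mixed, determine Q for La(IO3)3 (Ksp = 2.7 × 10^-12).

Total volume = 70.4 + 323 = 393.4 mL.
[La^3+] = 2.6 × 10^-2 × (70.4/393.4) = 4.65 × 10^-3 M
[IO3^-] = 7.6 × 10^-3 × (323/393.4) = 6.24 × 10^-3 M
La(IO3)3(s) ⇌ La^3+(aq) + 3 IO3^-(aq), so Q = [La^3+][IO3^-]^3
Q = (4.65 × 10^-3)(6.24 × 10^-3)^3 = 1.1 × 10^-9
Q > Ksp, so La(IO3)3 will precipitate.

Q = 1.1e-9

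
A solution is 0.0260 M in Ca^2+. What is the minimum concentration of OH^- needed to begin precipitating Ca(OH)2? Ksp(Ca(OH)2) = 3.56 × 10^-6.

[OH^-] ≈ 1.17e-2 M

Ca(OH)2(s) ⇌ Ca^2+(aq) + 2 OH^-(aq)
Ksp = [Ca^2+][OH^-]^2
Precipitation begins when Q = Ksp. With [Ca^2+] = 0.0260 M:
3.56 × 10^-6 = (0.0260) × [OH^-]^2
[OH^-] = (3.56 × 10^-6 / 2.60 × 10^-2)^(1/2) = 1.17 x 10^-2 M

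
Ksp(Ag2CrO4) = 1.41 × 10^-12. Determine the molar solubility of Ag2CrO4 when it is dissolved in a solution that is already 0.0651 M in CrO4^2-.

Ag2CrO4(s) <=> 2 Ag^+(aq) + CrO4^2-(aq)
Ksp = [Ag^+]^2[CrO4^2-]
Let s = moles of Ag2CrO4 that dissolve per litre. [Ag^+] = 2s, [CrO4^2-] = 0.0651 + s ≈ 0.0651 (Ksp is small, so little additional dissolves).
Ksp ≈ (2s)^2 × 0.0651
s = 2.33 × 10^-6 M
Check: s = 2.3 × 10^-6 ≪ 0.0651, so the approximation is valid.

s = 2.33e-6 M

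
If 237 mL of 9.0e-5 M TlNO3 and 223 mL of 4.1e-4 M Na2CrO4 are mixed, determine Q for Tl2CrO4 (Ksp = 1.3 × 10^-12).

4.3e-13

Total volume = 237 + 223 = 460 mL.
[Tl^+] = 9.0 × 10^-5 × (237/460) = 4.64 × 10^-5 M
[CrO4^2-] = 4.1 x 10^-4 × (223/460) = 1.99 × 10^-4 M
Tl2CrO4(s) <=> 2 Tl^+ + CrO4^2-, so Q = [Tl^+]^2[CrO4^2-]
Q = (4.64 × 10^-5)^2(1.99 × 10^-4) = 4.3 × 10^-13
Q < Ksp, so no precipitate of Tl2CrO4 forms.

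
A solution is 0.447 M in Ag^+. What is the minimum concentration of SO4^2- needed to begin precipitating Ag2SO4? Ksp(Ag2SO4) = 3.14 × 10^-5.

Ag2SO4(s) ⇌ 2 Ag^+(aq) + SO4^2-(aq)
Ksp = [Ag^+]^2[SO4^2-]
Precipitation begins when Q = Ksp. With [Ag^+] = 0.447 M:
3.14 × 10^-5 = (0.447)^2 × [SO4^2-]
[SO4^2-] = (3.14 × 10^-5 / 1.998 × 10^-1) = 1.57 × 10^-4 M

[SO4^2-] ≈ 1.57 x 10^-4 M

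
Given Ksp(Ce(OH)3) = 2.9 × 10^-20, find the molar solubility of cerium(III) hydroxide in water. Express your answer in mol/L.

Ce(OH)3(s) ⇌ Ce^3+(aq) + 3 OH^-(aq)
Ksp = [Ce^3+][OH^-]^3
If s mol/L of Ce(OH)3 dissolves, [Ce^3+] = s and [OH^-] = 3s.
Ksp = s(3s)^3 = 27s^4
Solving, s = (2.9 × 10^-20/27)^(1/4) = 5.7 x 10^-6 M

s = 5.7e-6 M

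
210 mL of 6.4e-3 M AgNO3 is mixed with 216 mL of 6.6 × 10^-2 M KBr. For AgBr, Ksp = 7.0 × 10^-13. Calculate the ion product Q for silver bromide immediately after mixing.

Q = 1.1e-4

Total volume = 210 + 216 = 426 mL.
[Ag^+] = 6.4 × 10^-3 × (210/426) = 3.15 × 10^-3 M
[Br^-] = 6.6 × 10^-2 × (216/426) = 3.35 × 10^-2 M
AgBr(s) ⇌ Ag^+(aq) + Br^-(aq), so Q = [Ag^+][Br^-]
Q = (3.15 × 10^-3)(3.35 x 10^-2) = 1.1 x 10^-4
Q > Ksp, so AgBr will precipitate.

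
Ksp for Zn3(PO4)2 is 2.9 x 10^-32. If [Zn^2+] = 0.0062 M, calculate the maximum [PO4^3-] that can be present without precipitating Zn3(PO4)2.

[PO4^3-] ≈ 3.5 x 10^-13 M

Zn3(PO4)2(s) ⇌ 3 Zn^2+(aq) + 2 PO4^3-(aq)
Ksp = [Zn^2+]^3[PO4^3-]^2
Precipitation begins when Q = Ksp. With [Zn^2+] = 0.0062 M:
2.9 x 10^-32 = (0.0062)^3 × [PO4^3-]^2
[PO4^3-] = (2.9 x 10^-32 / 2.38 × 10^-7)^(1/2) = 3.5 × 10^-13 M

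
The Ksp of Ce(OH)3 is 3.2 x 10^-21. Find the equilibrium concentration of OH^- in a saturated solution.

Ce(OH)3(s) ⇌ Ce^3+(aq) + 3 OH^-(aq)
Ksp = [Ce^3+][OH^-]^3
For each mole of Ce(OH)3 that dissolves: [Ce^3+] = s, [OH^-] = 3s.
Substituting: Ksp = s(3s)^3 = 27s^4
s^4 = 3.2 x 10^-21 / 27, so s = 3.30 × 10^-6 M
[OH^-] = 3s = 9.9 × 10^-6 M

[OH^-] = 9.9e-6 M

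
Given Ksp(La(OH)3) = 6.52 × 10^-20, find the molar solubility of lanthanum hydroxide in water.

La(OH)3(s) ⇌ La^3+ + 3 OH^-
Ksp = [La^3+][OH^-]^3
With molar solubility s: [La^3+] = s, [OH^-] = 3s.
Substituting: Ksp = s(3s)^3 = 27s^4
Solving, s = (6.52 × 10^-20/27)^(1/4) = 7.01 × 10^-6 M

s = 7.01 × 10^-6 M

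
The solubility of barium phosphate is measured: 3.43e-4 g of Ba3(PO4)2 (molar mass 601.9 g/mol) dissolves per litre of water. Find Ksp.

Ksp = 6.49 x 10^-30

Molar solubility s = (3.43 × 10^-4 g/L) / (601.9 g/mol) = 5.699 × 10^-7 M.
Ba3(PO4)2(s) ⇌ 3 Ba^2+(aq) + 2 PO4^3-(aq)
With molar solubility s: [Ba^2+] = 3s, [PO4^3-] = 2s.
Ksp = [Ba^2+]^3[PO4^3-]^2
Ksp = (3s)^3(2s)^2 = 108s^5
With s = 5.699 × 10^-7: Ksp = 6.49 x 10^-30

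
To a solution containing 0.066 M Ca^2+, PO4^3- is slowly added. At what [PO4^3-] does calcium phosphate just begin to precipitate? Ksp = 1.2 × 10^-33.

Ca3(PO4)2(s) ⇌ 3 Ca^2+ + 2 PO4^3-
Ksp = [Ca^2+]^3[PO4^3-]^2
Precipitation begins when Q = Ksp. With [Ca^2+] = 0.066 M:
1.2 × 10^-33 = (0.066)^3 × [PO4^3-]^2
[PO4^3-] = (1.2 × 10^-33 / 2.87 x 10^-4)^(1/2) = 2.0 × 10^-15 M

[PO4^3-] = 2.0 x 10^-15 M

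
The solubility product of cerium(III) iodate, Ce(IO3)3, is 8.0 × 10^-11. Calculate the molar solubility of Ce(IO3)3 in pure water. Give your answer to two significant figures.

s = 1.3 × 10^-3 M

Ce(IO3)3(s) ⇌ Ce^3+ + 3 IO3^-
Ksp = [Ce^3+][IO3^-]^3
If s mol/L of Ce(IO3)3 dissolves, [Ce^3+] = s and [IO3^-] = 3s.
Substituting: Ksp = s(3s)^3 = 27s^4
s^4 = 8.0 × 10^-11 / 27, so s = 1.3 × 10^-3 M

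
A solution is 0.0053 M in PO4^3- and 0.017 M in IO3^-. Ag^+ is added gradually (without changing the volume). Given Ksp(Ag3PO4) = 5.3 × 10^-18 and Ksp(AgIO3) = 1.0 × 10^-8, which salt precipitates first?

Precipitation of each salt starts when its ion product equals its Ksp.
For Ag3PO4: 5.3 × 10^-18 = 0.0053 × [Ag^+]^3  ⇒  [Ag^+] = 1.0 × 10^-5 M.
For AgIO3: 1.0 × 10^-8 = 0.017 × [Ag^+]  ⇒  [Ag^+] = 5.9 x 10^-7 M.
The salt with the lower threshold [Ag^+] precipitates first: AgIO3.

AgIO3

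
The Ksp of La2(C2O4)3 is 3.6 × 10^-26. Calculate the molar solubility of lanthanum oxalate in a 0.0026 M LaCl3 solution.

s ≈ 5.8e-8 M

La2(C2O4)3(s) <=> 2 La^3+ + 3 C2O4^2-
Ksp = [La^3+]^2[C2O4^2-]^3
Let s = moles of La2(C2O4)3 that dissolve per litre. [La^3+] = 0.0026 + 2s ≈ 0.0026, [C2O4^2-] = 3s (since La^3+ from LaCl3 dominates).
Ksp ≈ (0.0026)^2 × (3s)^3
s = 5.8 × 10^-8 M
Check: 2s = 1.2 × 10^-7 ≪ 0.0026, so the approximation is valid.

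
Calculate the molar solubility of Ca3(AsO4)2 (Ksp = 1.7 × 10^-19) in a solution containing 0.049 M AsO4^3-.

Ca3(AsO4)2(s) ⇌ 3 Ca^2+ + 2 AsO4^3-
Ksp = [Ca^2+]^3[AsO4^3-]^2
Let s = moles of Ca3(AsO4)2 that dissolve per litre. [Ca^2+] = 3s, [AsO4^3-] = 0.049 + 2s ≈ 0.049 (since the AsO4^3- already present dominates).
Ksp ≈ (3s)^3 × (0.049)^2
s = 1.4 × 10^-6 M
Check: 2s = 2.8 × 10^-6 ≪ 0.049, so the approximation is valid.

s ≈ 1.4 × 10^-6 M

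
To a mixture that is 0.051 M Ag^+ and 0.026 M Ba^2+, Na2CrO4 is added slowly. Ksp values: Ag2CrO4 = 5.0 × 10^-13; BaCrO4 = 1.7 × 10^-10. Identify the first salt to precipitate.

Precipitation of each salt starts when its ion product equals its Ksp.
For Ag2CrO4: 5.0 × 10^-13 = (0.051)^2 × [CrO4^2-]  ⇒  [CrO4^2-] = 1.9 × 10^-10 M.
For BaCrO4: 1.7 × 10^-10 = 0.026 × [CrO4^2-]  ⇒  [CrO4^2-] = 6.5 × 10^-9 M.
The salt with the lower threshold [CrO4^2-] precipitates first: Ag2CrO4.

Ag2CrO4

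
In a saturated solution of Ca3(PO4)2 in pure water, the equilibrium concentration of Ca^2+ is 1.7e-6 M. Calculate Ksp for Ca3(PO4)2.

6.3e-30

Ca3(PO4)2(s) <=> 3 Ca^2+ + 2 PO4^3-
Stoichiometry gives [PO4^3-] = (2/3)[Ca^2+] = 1.13 × 10^-6 M.
Ksp = [Ca^2+]^3[PO4^3-]^2
Ksp = (1.7 × 10^-6)^3 × (1.13 x 10^-6)^2 = 6.3 × 10^-30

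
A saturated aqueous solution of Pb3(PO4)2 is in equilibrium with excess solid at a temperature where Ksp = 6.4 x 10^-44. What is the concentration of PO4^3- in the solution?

[PO4^3-] = 1.8 × 10^-9 M

Pb3(PO4)2(s) <=> 3 Pb^2+(aq) + 2 PO4^3-(aq)
Ksp = [Pb^2+]^3[PO4^3-]^2
For each mole of Pb3(PO4)2 that dissolves: [Pb^2+] = 3s, [PO4^3-] = 2s.
So Ksp = (3s)^3 × (2s)^2 = 108s^5
s = (6.4 x 10^-44 / 108)^(1/5) = 9.01 × 10^-10 M
[PO4^3-] = 2s = 1.8 × 10^-9 M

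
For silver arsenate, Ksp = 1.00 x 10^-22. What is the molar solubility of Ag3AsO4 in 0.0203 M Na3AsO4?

s = 5.67 × 10^-8 M

Ag3AsO4(s) ⇌ 3 Ag^+(aq) + AsO4^3-(aq)
Ksp = [Ag^+]^3[AsO4^3-]
Let s be the molar solubility in this solution. [Ag^+] = 3s, [AsO4^3-] = 0.0203 + s ≈ 0.0203 (since AsO4^3- from Na3AsO4 dominates).
Ksp ≈ (3s)^3 × 0.0203
s = 5.67 × 10^-8 M
Check: s = 5.7 × 10^-8 ≪ 0.0203, so the approximation is valid.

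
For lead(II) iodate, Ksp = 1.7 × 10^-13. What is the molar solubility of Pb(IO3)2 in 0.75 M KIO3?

Pb(IO3)2(s) ⇌ Pb^2+(aq) + 2 IO3^-(aq)
Ksp = [Pb^2+][IO3^-]^2
If s mol/L dissolves here, [Pb^2+] = s, [IO3^-] = 0.75 + 2s ≈ 0.75 (since IO3^- from KIO3 dominates).
Ksp ≈ s × (0.75)^2
s = 3.0 × 10^-13 M
Check: 2s = 6.0 x 10^-13 ≪ 0.75, so the approximation is valid.

s ≈ 3.0e-13 M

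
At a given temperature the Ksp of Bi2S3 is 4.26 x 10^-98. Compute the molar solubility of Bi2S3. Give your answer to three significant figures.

Bi2S3(s) <=> 2 Bi^3+ + 3 S^2-
Ksp = [Bi^3+]^2[S^2-]^3
With molar solubility s: [Bi^3+] = 2s, [S^2-] = 3s.
Ksp = (2s)^2(3s)^3 = 108s^5
s^5 = 4.26 x 10^-98 / 108, so s = 1.32 x 10^-20 M

1.32 × 10^-20 M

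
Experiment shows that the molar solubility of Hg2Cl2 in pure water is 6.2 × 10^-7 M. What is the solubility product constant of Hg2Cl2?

Hg2Cl2(s) ⇌ Hg2^2+(aq) + 2 Cl^-(aq)
With molar solubility s: [Hg2^2+] = s, [Cl^-] = 2s.
Ksp = [Hg2^2+][Cl^-]^2
Ksp = s(2s)^2 = 4s^3
Ksp = 4 × (6.2 × 10^-7)^3 = 9.5 x 10^-19

Ksp = 9.5 x 10^-19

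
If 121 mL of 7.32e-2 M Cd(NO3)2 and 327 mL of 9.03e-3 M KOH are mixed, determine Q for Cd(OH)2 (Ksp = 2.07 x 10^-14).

Total volume = 121 + 327 = 448 mL.
[Cd^2+] = 7.32 × 10^-2 × (121/448) = 1.977 × 10^-2 M
[OH^-] = 9.03 × 10^-3 × (327/448) = 6.591 × 10^-3 M
Cd(OH)2(s) ⇌ Cd^2+ + 2 OH^-, so Q = [Cd^2+][OH^-]^2
Q = (1.977 × 10^-2)(6.591 × 10^-3)^2 = 8.59 x 10^-7
Q > Ksp, so Cd(OH)2 will precipitate.

Q = 8.59 × 10^-7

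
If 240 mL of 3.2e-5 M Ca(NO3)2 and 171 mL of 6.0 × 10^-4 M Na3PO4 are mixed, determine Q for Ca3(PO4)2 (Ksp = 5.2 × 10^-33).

Total volume = 240 + 171 = 411 mL.
[Ca^2+] = 3.2 × 10^-5 × (240/411) = 1.87 × 10^-5 M
[PO4^3-] = 6.0 × 10^-4 × (171/411) = 2.50 x 10^-4 M
Ca3(PO4)2(s) ⇌ 3 Ca^2+(aq) + 2 PO4^3-(aq), so Q = [Ca^2+]^3[PO4^3-]^2
Q = (1.87 × 10^-5)^3(2.50 x 10^-4)^2 = 4.1 x 10^-22
Q > Ksp, so Ca3(PO4)2 will precipitate.

Q ≈ 4.1 × 10^-22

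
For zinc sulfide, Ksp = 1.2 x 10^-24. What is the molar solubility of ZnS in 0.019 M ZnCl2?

ZnS(s) ⇌ Zn^2+ + S^2-
Ksp = [Zn^2+][S^2-]
Let s be the molar solubility in this solution. [Zn^2+] = 0.019 + s ≈ 0.019, [S^2-] = s (since Zn^2+ from ZnCl2 dominates).
Ksp ≈ 0.019 × s
s = 6.3 x 10^-23 M
Check: s = 6.3 x 10^-23 ≪ 0.019, so the approximation is valid.

s = 6.3 × 10^-23 M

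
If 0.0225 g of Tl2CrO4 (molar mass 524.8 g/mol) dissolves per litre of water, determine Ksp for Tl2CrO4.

Molar solubility s = (2.25 × 10^-2 g/L) / (524.8 g/mol) = 4.287 x 10^-5 M.
Tl2CrO4(s) ⇌ 2 Tl^+(aq) + CrO4^2-(aq)
Let s = molar solubility. Then [Tl^+] = 2s and [CrO4^2-] = s.
Ksp = [Tl^+]^2[CrO4^2-]
Ksp = (2s)^2s = 4s^3
With s = 4.287 × 10^-5: Ksp = 3.15 x 10^-13

Ksp ≈ 3.15e-13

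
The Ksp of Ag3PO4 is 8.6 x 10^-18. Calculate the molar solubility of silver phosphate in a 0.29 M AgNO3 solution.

s = 3.5e-16 M

Ag3PO4(s) <=> 3 Ag^+ + PO4^3-
Ksp = [Ag^+]^3[PO4^3-]
Let s be the molar solubility in this solution. [Ag^+] = 0.29 + 3s ≈ 0.29, [PO4^3-] = s (common-ion effect: Ag^+ is already 0.29 M).
Ksp ≈ (0.29)^3 × s
s = 3.5 × 10^-16 M
Check: 3s = 1.1 × 10^-15 ≪ 0.29, so the approximation is valid.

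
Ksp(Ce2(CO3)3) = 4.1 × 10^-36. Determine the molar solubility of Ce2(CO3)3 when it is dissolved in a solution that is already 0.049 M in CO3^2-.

s = 9.3 × 10^-17 M

Ce2(CO3)3(s) ⇌ 2 Ce^3+(aq) + 3 CO3^2-(aq)
Ksp = [Ce^3+]^2[CO3^2-]^3
Let s = moles of Ce2(CO3)3 that dissolve per litre. [Ce^3+] = 2s, [CO3^2-] = 0.049 + 3s ≈ 0.049 (since the CO3^2- already present dominates).
Ksp ≈ (2s)^2 × (0.049)^3
s = 9.3 x 10^-17 M
Check: 3s = 2.8 × 10^-16 ≪ 0.049, so the approximation is valid.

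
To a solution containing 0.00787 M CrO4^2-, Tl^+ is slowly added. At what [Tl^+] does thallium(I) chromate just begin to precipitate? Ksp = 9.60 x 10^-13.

1.10 × 10^-5 M

Tl2CrO4(s) ⇌ 2 Tl^+(aq) + CrO4^2-(aq)
Ksp = [Tl^+]^2[CrO4^2-]
Precipitation begins when Q = Ksp. With [CrO4^2-] = 0.00787 M:
9.60 x 10^-13 = (0.00787) × [Tl^+]^2
[Tl^+] = (9.60 x 10^-13 / 7.87 × 10^-3)^(1/2) = 1.10 × 10^-5 M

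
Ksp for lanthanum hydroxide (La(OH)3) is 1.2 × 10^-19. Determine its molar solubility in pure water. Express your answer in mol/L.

La(OH)3(s) ⇌ La^3+(aq) + 3 OH^-(aq)
Ksp = [La^3+][OH^-]^3
For each mole of La(OH)3 that dissolves: [La^3+] = s, [OH^-] = 3s.
Ksp = s(3s)^3 = 27s^4
s^4 = 1.2 × 10^-19 / 27, so s = 8.2 × 10^-6 M

s = 8.2 x 10^-6 M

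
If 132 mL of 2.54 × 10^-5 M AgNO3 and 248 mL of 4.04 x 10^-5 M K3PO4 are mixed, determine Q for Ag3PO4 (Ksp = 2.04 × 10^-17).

Total volume = 132 + 248 = 380 mL.
[Ag^+] = 2.54 × 10^-5 × (132/380) = 8.823 × 10^-6 M
[PO4^3-] = 4.04 × 10^-5 × (248/380) = 2.637 x 10^-5 M
Ag3PO4(s) <=> 3 Ag^+(aq) + PO4^3-(aq), so Q = [Ag^+]^3[PO4^3-]
Q = (8.823 x 10^-6)^3(2.637 × 10^-5) = 1.81 x 10^-20
Q < Ksp, so no precipitate of Ag3PO4 forms.

Q = 1.81 × 10^-20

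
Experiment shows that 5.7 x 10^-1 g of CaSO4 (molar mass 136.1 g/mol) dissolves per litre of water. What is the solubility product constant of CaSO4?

Molar solubility s = (5.7 × 10^-1 g/L) / (136.1 g/mol) = 4.19 × 10^-3 M.
CaSO4(s) <=> Ca^2+(aq) + SO4^2-(aq)
For each mole of CaSO4 that dissolves: [Ca^2+] = s, [SO4^2-] = s.
Ksp = [Ca^2+][SO4^2-]
Ksp = s × s = s^2
With s = 4.19 x 10^-3: Ksp = 1.8 × 10^-5

Ksp ≈ 1.8 × 10^-5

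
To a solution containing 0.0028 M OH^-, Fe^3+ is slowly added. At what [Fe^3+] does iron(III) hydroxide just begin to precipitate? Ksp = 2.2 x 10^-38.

Fe(OH)3(s) ⇌ Fe^3+ + 3 OH^-
Ksp = [Fe^3+][OH^-]^3
Precipitation begins when Q = Ksp. With [OH^-] = 0.0028 M:
2.2 x 10^-38 = (0.0028)^3 × [Fe^3+]
[Fe^3+] = (2.2 x 10^-38 / 2.20 × 10^-8) = 1.0 x 10^-30 M

[Fe^3+] = 1.0e-30 M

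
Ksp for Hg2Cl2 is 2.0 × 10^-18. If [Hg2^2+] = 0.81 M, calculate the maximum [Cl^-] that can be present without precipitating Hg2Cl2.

[Cl^-] ≈ 1.6 × 10^-9 M

Hg2Cl2(s) ⇌ Hg2^2+ + 2 Cl^-
Ksp = [Hg2^2+][Cl^-]^2
Precipitation begins when Q = Ksp. With [Hg2^2+] = 0.81 M:
2.0 × 10^-18 = (0.81) × [Cl^-]^2
[Cl^-] = (2.0 × 10^-18 / 8.1 x 10^-1)^(1/2) = 1.6 x 10^-9 M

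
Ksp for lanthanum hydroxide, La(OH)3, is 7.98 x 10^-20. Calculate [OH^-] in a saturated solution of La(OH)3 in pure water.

[OH^-] ≈ 2.21 × 10^-5 M

La(OH)3(s) <=> La^3+ + 3 OH^-
Ksp = [La^3+][OH^-]^3
With molar solubility s: [La^3+] = s, [OH^-] = 3s.
Ksp = s(3s)^3 = 27s^4
s = (7.98 x 10^-20 / 27)^(1/4) = 7.373 × 10^-6 M
[OH^-] = 3s = 2.21 × 10^-5 M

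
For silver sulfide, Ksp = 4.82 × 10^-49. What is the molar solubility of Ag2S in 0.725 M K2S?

Ag2S(s) ⇌ 2 Ag^+ + S^2-
Ksp = [Ag^+]^2[S^2-]
If s mol/L dissolves here, [Ag^+] = 2s, [S^2-] = 0.725 + s ≈ 0.725 (since S^2- from K2S dominates).
Ksp ≈ (2s)^2 × 0.725
s = 4.08 × 10^-25 M
Check: s = 4.1 × 10^-25 ≪ 0.725, so the approximation is valid.

s = 4.08 × 10^-25 M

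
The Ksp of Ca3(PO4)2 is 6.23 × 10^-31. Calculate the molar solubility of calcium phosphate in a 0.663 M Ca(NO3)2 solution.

7.31 × 10^-16 M

Ca3(PO4)2(s) <=> 3 Ca^2+(aq) + 2 PO4^3-(aq)
Ksp = [Ca^2+]^3[PO4^3-]^2
Let s = moles of Ca3(PO4)2 that dissolve per litre. [Ca^2+] = 0.663 + 3s ≈ 0.663, [PO4^3-] = 2s (Ksp is small, so little additional dissolves).
Ksp ≈ (0.663)^3 × (2s)^2
s = 7.31 x 10^-16 M
Check: 3s = 2.2 × 10^-15 ≪ 0.663, so the approximation is valid.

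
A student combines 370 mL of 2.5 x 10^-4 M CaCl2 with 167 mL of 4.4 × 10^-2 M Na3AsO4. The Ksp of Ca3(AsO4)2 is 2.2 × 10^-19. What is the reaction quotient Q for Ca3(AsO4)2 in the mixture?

Total volume = 370 + 167 = 537 mL.
[Ca^2+] = 2.5 x 10^-4 × (370/537) = 1.72 x 10^-4 M
[AsO4^3-] = 4.4 × 10^-2 × (167/537) = 1.37 × 10^-2 M
Ca3(AsO4)2(s) <=> 3 Ca^2+(aq) + 2 AsO4^3-(aq), so Q = [Ca^2+]^3[AsO4^3-]^2
Q = (1.72 x 10^-4)^3(1.37 x 10^-2)^2 = 9.6 x 10^-16
Q > Ksp, so Ca3(AsO4)2 will precipitate.

9.6 × 10^-16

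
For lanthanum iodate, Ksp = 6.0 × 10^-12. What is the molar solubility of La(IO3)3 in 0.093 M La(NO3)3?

La(IO3)3(s) <=> La^3+(aq) + 3 IO3^-(aq)
Ksp = [La^3+][IO3^-]^3
Let s = moles of La(IO3)3 that dissolve per litre. [La^3+] = 0.093 + s ≈ 0.093, [IO3^-] = 3s (since La^3+ from La(NO3)3 dominates).
Ksp ≈ 0.093 × (3s)^3
s = 1.3 × 10^-4 M
Check: s = 1.3 x 10^-4 ≪ 0.093, so the approximation is valid.

s = 1.3e-4 M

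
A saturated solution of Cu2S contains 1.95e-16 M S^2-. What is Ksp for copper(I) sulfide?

Ksp = 2.97 × 10^-47

Cu2S(s) ⇌ 2 Cu^+(aq) + S^2-(aq)
Stoichiometry gives [Cu^+] = (2/1)[S^2-] = 3.900 × 10^-16 M.
Ksp = [Cu^+]^2[S^2-]
Ksp = (3.900 x 10^-16)^2 × 1.95 × 10^-16 = 2.97 x 10^-47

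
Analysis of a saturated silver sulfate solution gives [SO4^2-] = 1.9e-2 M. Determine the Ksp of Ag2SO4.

Ag2SO4(s) ⇌ 2 Ag^+(aq) + SO4^2-(aq)
Stoichiometry gives [Ag^+] = (2/1)[SO4^2-] = 3.80 x 10^-2 M.
Ksp = [Ag^+]^2[SO4^2-]
Ksp = (3.80 × 10^-2)^2 × 1.9 × 10^-2 = 2.7 x 10^-5

Ksp ≈ 2.7 × 10^-5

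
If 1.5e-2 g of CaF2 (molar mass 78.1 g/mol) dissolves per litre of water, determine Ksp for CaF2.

Molar solubility s = (1.5 × 10^-2 g/L) / (78.1 g/mol) = 1.92 × 10^-4 M.
CaF2(s) <=> Ca^2+(aq) + 2 F^-(aq)
With molar solubility s: [Ca^2+] = s, [F^-] = 2s.
Ksp = [Ca^2+][F^-]^2
Substituting: Ksp = s(2s)^2 = 4s^3
With s = 1.92 x 10^-4: Ksp = 2.8 × 10^-11

2.8e-11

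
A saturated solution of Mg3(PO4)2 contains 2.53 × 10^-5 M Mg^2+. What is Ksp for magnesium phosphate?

Ksp = 4.61 × 10^-24

Mg3(PO4)2(s) ⇌ 3 Mg^2+ + 2 PO4^3-
Stoichiometry gives [PO4^3-] = (2/3)[Mg^2+] = 1.687 × 10^-5 M.
Ksp = [Mg^2+]^3[PO4^3-]^2
Ksp = (2.53 × 10^-5)^3 × (1.687 × 10^-5)^2 = 4.61 × 10^-24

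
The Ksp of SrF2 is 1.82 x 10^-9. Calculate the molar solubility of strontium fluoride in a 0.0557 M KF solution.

SrF2(s) ⇌ Sr^2+(aq) + 2 F^-(aq)
Ksp = [Sr^2+][F^-]^2
Let s be the molar solubility in this solution. [Sr^2+] = s, [F^-] = 0.0557 + 2s ≈ 0.0557 (since F^- from KF dominates).
Ksp ≈ s × (0.0557)^2
s = 5.87 × 10^-7 M
Check: 2s = 1.2 × 10^-6 ≪ 0.0557, so the approximation is valid.

5.87 x 10^-7 M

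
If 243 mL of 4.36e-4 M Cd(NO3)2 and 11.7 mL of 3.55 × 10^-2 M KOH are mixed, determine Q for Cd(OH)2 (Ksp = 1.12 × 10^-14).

Total volume = 243 + 11.7 = 254.7 mL.
[Cd^2+] = 4.36 × 10^-4 × (243/254.7) = 4.160 x 10^-4 M
[OH^-] = 3.55 × 10^-2 × (11.7/254.7) = 1.631 x 10^-3 M
Cd(OH)2(s) <=> Cd^2+(aq) + 2 OH^-(aq), so Q = [Cd^2+][OH^-]^2
Q = (4.160 x 10^-4)(1.631 × 10^-3)^2 = 1.11 × 10^-9
Q > Ksp, so Cd(OH)2 will precipitate.

Q = 1.11 × 10^-9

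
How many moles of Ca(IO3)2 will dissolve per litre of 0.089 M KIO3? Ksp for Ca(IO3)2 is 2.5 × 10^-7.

s ≈ 3.2e-5 M

Ca(IO3)2(s) <=> Ca^2+ + 2 IO3^-
Ksp = [Ca^2+][IO3^-]^2
Let s be the molar solubility in this solution. [Ca^2+] = s, [IO3^-] = 0.089 + 2s ≈ 0.089 (common-ion effect: IO3^- is already 0.089 M).
Ksp ≈ s × (0.089)^2
s = 3.2 x 10^-5 M
Check: 2s = 6.3 × 10^-5 ≪ 0.089, so the approximation is valid.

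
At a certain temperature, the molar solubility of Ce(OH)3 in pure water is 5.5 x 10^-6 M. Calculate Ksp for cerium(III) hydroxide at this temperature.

Ce(OH)3(s) ⇌ Ce^3+ + 3 OH^-
For each mole of Ce(OH)3 that dissolves: [Ce^3+] = s, [OH^-] = 3s.
Ksp = [Ce^3+][OH^-]^3
Ksp = s(3s)^3 = 27s^4
With s = 5.5 × 10^-6: Ksp = 2.5 × 10^-20

2.5 × 10^-20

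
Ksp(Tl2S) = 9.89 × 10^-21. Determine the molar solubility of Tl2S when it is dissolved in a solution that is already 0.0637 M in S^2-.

Tl2S(s) <=> 2 Tl^+ + S^2-
Ksp = [Tl^+]^2[S^2-]
Let s be the molar solubility in this solution. [Tl^+] = 2s, [S^2-] = 0.0637 + s ≈ 0.0637 (Ksp is small, so little additional dissolves).
Ksp ≈ (2s)^2 × 0.0637
s = 1.97 × 10^-10 M
Check: s = 2.0 x 10^-10 ≪ 0.0637, so the approximation is valid.

1.97 x 10^-10 M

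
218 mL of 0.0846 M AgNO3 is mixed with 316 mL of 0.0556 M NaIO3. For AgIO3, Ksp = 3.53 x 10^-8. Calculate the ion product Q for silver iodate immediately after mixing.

Total volume = 218 + 316 = 534 mL.
[Ag^+] = 8.46 × 10^-2 × (218/534) = 3.454 × 10^-2 M
[IO3^-] = 5.56 x 10^-2 × (316/534) = 3.290 x 10^-2 M
AgIO3(s) ⇌ Ag^+ + IO3^-, so Q = [Ag^+][IO3^-]
Q = (3.454 x 10^-2)(3.290 × 10^-2) = 1.14 × 10^-3
Q > Ksp, so AgIO3 will precipitate.

Q = 1.14 × 10^-3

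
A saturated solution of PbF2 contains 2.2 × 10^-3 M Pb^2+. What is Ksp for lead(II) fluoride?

4.3 x 10^-8

PbF2(s) ⇌ Pb^2+(aq) + 2 F^-(aq)
Stoichiometry gives [F^-] = (2/1)[Pb^2+] = 4.40 × 10^-3 M.
Ksp = [Pb^2+][F^-]^2
Ksp = 2.2 × 10^-3 × (4.40 x 10^-3)^2 = 4.3 x 10^-8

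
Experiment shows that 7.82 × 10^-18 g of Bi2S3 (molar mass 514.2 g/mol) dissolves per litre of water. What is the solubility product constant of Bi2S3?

Ksp = 8.79e-98

Molar solubility s = (7.82 × 10^-18 g/L) / (514.2 g/mol) = 1.521 × 10^-20 M.
Bi2S3(s) ⇌ 2 Bi^3+ + 3 S^2-
With molar solubility s: [Bi^3+] = 2s, [S^2-] = 3s.
Ksp = [Bi^3+]^2[S^2-]^3
So Ksp = (2s)^2 × (3s)^3 = 108s^5
Ksp = 108 × (1.521 × 10^-20)^5 = 8.79 x 10^-98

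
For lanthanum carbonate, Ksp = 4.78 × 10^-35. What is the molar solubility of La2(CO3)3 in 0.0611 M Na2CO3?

La2(CO3)3(s) ⇌ 2 La^3+ + 3 CO3^2-
Ksp = [La^3+]^2[CO3^2-]^3
Let s be the molar solubility in this solution. [La^3+] = 2s, [CO3^2-] = 0.0611 + 3s ≈ 0.0611 (since CO3^2- from Na2CO3 dominates).
Ksp ≈ (2s)^2 × (0.0611)^3
s = 2.29 × 10^-16 M
Check: 3s = 6.9 x 10^-16 ≪ 0.0611, so the approximation is valid.

s ≈ 2.29 x 10^-16 M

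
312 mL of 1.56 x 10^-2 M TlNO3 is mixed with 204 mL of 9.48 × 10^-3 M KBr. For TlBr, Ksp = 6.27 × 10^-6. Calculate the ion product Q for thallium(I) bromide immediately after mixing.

Total volume = 312 + 204 = 516 mL.
[Tl^+] = 1.56 × 10^-2 × (312/516) = 9.433 × 10^-3 M
[Br^-] = 9.48 × 10^-3 × (204/516) = 3.748 × 10^-3 M
TlBr(s) <=> Tl^+(aq) + Br^-(aq), so Q = [Tl^+][Br^-]
Q = (9.433 × 10^-3)(3.748 x 10^-3) = 3.54 x 10^-5
Q > Ksp, so TlBr will precipitate.

Q = 3.54 x 10^-5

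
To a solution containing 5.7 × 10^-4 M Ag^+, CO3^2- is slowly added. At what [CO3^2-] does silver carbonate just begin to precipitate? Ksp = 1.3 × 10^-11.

Ag2CO3(s) <=> 2 Ag^+(aq) + CO3^2-(aq)
Ksp = [Ag^+]^2[CO3^2-]
Precipitation begins when Q = Ksp. With [Ag^+] = 5.7 × 10^-4 M:
1.3 × 10^-11 = (5.7 × 10^-4)^2 × [CO3^2-]
[CO3^2-] = (1.3 × 10^-11 / 3.25 × 10^-7) = 4.0 x 10^-5 M

[CO3^2-] ≈ 4.0 × 10^-5 M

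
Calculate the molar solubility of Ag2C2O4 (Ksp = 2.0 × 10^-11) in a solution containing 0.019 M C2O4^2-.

s ≈ 1.6e-5 M

Ag2C2O4(s) ⇌ 2 Ag^+(aq) + C2O4^2-(aq)
Ksp = [Ag^+]^2[C2O4^2-]
If s mol/L dissolves here, [Ag^+] = 2s, [C2O4^2-] = 0.019 + s ≈ 0.019 (since the C2O4^2- already present dominates).
Ksp ≈ (2s)^2 × 0.019
s = 1.6 x 10^-5 M
Check: s = 1.6 x 10^-5 ≪ 0.019, so the approximation is valid.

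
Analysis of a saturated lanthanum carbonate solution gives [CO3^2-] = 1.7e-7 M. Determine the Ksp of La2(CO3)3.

Ksp = 6.3e-35

La2(CO3)3(s) ⇌ 2 La^3+(aq) + 3 CO3^2-(aq)
Stoichiometry gives [La^3+] = (2/3)[CO3^2-] = 1.13 × 10^-7 M.
Ksp = [La^3+]^2[CO3^2-]^3
Ksp = (1.13 × 10^-7)^2 × (1.7 × 10^-7)^3 = 6.3 x 10^-35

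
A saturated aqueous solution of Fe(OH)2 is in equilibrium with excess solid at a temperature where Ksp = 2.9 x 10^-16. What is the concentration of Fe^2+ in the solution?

Fe(OH)2(s) ⇌ Fe^2+ + 2 OH^-
Ksp = [Fe^2+][OH^-]^2
With molar solubility s: [Fe^2+] = s, [OH^-] = 2s.
Ksp = s(2s)^2 = 4s^3
s^3 = 2.9 x 10^-16 / 4, so s = 4.17 x 10^-6 M
[Fe^2+] = s = 4.2 × 10^-6 M

[Fe^2+] ≈ 4.2 x 10^-6 M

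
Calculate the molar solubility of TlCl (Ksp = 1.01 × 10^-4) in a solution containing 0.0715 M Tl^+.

TlCl(s) ⇌ Tl^+ + Cl^-
Ksp = [Tl^+][Cl^-]
Let s be the molar solubility in this solution. [Tl^+] = 0.0715 + s ≈ 0.0715, [Cl^-] = s (since the Tl^+ already present dominates).
Ksp ≈ 0.0715 × s
s = 1.41 × 10^-3 M
Check: s = 1.4 × 10^-3 ≪ 0.0715, so the approximation is valid.

s ≈ 1.41e-3 M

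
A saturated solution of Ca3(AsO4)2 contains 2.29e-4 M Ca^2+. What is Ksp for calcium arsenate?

Ca3(AsO4)2(s) ⇌ 3 Ca^2+(aq) + 2 AsO4^3-(aq)
Stoichiometry gives [AsO4^3-] = (2/3)[Ca^2+] = 1.527 × 10^-4 M.
Ksp = [Ca^2+]^3[AsO4^3-]^2
Ksp = (2.29 × 10^-4)^3 × (1.527 x 10^-4)^2 = 2.80 × 10^-19

Ksp = 2.80 × 10^-19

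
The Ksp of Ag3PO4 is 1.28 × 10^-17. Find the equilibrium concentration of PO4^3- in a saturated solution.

Ag3PO4(s) ⇌ 3 Ag^+ + PO4^3-
Ksp = [Ag^+]^3[PO4^3-]
For each mole of Ag3PO4 that dissolves: [Ag^+] = 3s, [PO4^3-] = s.
Ksp = (3s)^3s = 27s^4
s = (1.28 × 10^-17 / 27)^(1/4) = 2.624 × 10^-5 M
[PO4^3-] = s = 2.62 x 10^-5 M

[PO4^3-] ≈ 2.62e-5 M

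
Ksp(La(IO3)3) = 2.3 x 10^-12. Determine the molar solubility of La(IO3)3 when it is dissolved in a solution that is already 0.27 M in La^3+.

La(IO3)3(s) ⇌ La^3+ + 3 IO3^-
Ksp = [La^3+][IO3^-]^3
Let s be the molar solubility in this solution. [La^3+] = 0.27 + s ≈ 0.27, [IO3^-] = 3s (Ksp is small, so little additional dissolves).
Ksp ≈ 0.27 × (3s)^3
s = 6.8 × 10^-5 M
Check: s = 6.8 x 10^-5 ≪ 0.27, so the approximation is valid.

6.8 × 10^-5 M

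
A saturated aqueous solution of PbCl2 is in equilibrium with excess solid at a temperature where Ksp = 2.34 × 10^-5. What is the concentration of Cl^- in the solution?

PbCl2(s) ⇌ Pb^2+ + 2 Cl^-
Ksp = [Pb^2+][Cl^-]^2
With molar solubility s: [Pb^2+] = s, [Cl^-] = 2s.
Ksp = s(2s)^2 = 4s^3
s^3 = 2.34 × 10^-5 / 4, so s = 1.802 × 10^-2 M
[Cl^-] = 2s = 3.60 x 10^-2 M

[Cl^-] = 0.0360 M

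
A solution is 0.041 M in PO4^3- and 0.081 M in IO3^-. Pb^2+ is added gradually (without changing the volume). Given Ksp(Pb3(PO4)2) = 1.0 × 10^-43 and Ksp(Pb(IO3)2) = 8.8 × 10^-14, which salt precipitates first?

Each salt begins to precipitate when Q = Ksp, i.e. when [Pb^2+] reaches its threshold.
For Pb3(PO4)2: 1.0 × 10^-43 = (0.041)^2 × [Pb^2+]^3  ⇒  [Pb^2+] = 3.9 × 10^-14 M.
For Pb(IO3)2: 8.8 × 10^-14 = (0.081)^2 × [Pb^2+]  ⇒  [Pb^2+] = 1.3 × 10^-11 M.
The salt with the lower threshold [Pb^2+] precipitates first: Pb3(PO4)2.

Pb3(PO4)2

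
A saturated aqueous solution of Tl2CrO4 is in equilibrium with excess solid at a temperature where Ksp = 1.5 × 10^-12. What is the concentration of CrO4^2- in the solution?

Tl2CrO4(s) ⇌ 2 Tl^+(aq) + CrO4^2-(aq)
Ksp = [Tl^+]^2[CrO4^2-]
Let s = molar solubility. Then [Tl^+] = 2s and [CrO4^2-] = s.
So Ksp = (2s)^2 × s = 4s^3
s = (1.5 × 10^-12 / 4)^(1/3) = 7.21 × 10^-5 M
[CrO4^2-] = s = 7.2 × 10^-5 M

[CrO4^2-] = 7.2e-5 M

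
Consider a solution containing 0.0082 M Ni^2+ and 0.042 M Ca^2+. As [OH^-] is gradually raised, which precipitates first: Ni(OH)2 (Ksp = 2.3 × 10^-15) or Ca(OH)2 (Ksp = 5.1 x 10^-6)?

Precipitation of each salt starts when its ion product equals its Ksp.
For Ni(OH)2: 2.3 × 10^-15 = 0.0082 × [OH^-]^2  ⇒  [OH^-] = 5.3 × 10^-7 M.
For Ca(OH)2: 5.1 x 10^-6 = 0.042 × [OH^-]^2  ⇒  [OH^-] = 1.1 x 10^-2 M.
The salt with the lower threshold [OH^-] precipitates first: Ni(OH)2.

Ni(OH)2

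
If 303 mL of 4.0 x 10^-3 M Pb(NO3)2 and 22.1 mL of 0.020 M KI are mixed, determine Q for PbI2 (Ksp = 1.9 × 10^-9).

Total volume = 303 + 22.1 = 325.1 mL.
[Pb^2+] = 4.0 x 10^-3 × (303/325.1) = 3.73 × 10^-3 M
[I^-] = 2.0 × 10^-2 × (22.1/325.1) = 1.36 x 10^-3 M
PbI2(s) ⇌ Pb^2+(aq) + 2 I^-(aq), so Q = [Pb^2+][I^-]^2
Q = (3.73 × 10^-3)(1.36 x 10^-3)^2 = 6.9 × 10^-9
Q > Ksp, so PbI2 will precipitate.

Q = 6.9 × 10^-9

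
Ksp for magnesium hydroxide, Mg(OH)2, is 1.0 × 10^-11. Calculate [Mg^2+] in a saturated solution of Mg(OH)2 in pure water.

1.4e-4 M

Mg(OH)2(s) ⇌ Mg^2+(aq) + 2 OH^-(aq)
Ksp = [Mg^2+][OH^-]^2
Let s = molar solubility. Then [Mg^2+] = s and [OH^-] = 2s.
Ksp = s(2s)^2 = 4s^3
s = (1.0 × 10^-11 / 4)^(1/3) = 1.36 × 10^-4 M
[Mg^2+] = s = 1.4 x 10^-4 M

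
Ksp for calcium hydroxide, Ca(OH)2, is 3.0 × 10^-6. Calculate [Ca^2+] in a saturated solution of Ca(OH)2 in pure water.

Ca(OH)2(s) <=> Ca^2+(aq) + 2 OH^-(aq)
Ksp = [Ca^2+][OH^-]^2
If s mol/L of Ca(OH)2 dissolves, [Ca^2+] = s and [OH^-] = 2s.
Substituting: Ksp = s(2s)^2 = 4s^3
s = (3.0 × 10^-6 / 4)^(1/3) = 9.09 × 10^-3 M
[Ca^2+] = s = 9.1 x 10^-3 M

[Ca^2+] = 9.1e-3 M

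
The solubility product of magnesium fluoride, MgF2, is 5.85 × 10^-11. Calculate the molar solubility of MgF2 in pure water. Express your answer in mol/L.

MgF2(s) ⇌ Mg^2+ + 2 F^-
Ksp = [Mg^2+][F^-]^2
Let s = molar solubility. Then [Mg^2+] = s and [F^-] = 2s.
Substituting: Ksp = s(2s)^2 = 4s^3
s = (5.85 × 10^-11 / 4)^(1/3) = 2.45 x 10^-4 M

s = 2.45e-4 M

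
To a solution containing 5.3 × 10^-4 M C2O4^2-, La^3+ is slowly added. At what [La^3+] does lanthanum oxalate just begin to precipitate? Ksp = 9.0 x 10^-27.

7.8e-9 M

La2(C2O4)3(s) ⇌ 2 La^3+(aq) + 3 C2O4^2-(aq)
Ksp = [La^3+]^2[C2O4^2-]^3
Precipitation begins when Q = Ksp. With [C2O4^2-] = 5.3 × 10^-4 M:
9.0 x 10^-27 = (5.3 × 10^-4)^3 × [La^3+]^2
[La^3+] = (9.0 x 10^-27 / 1.49 × 10^-10)^(1/2) = 7.8 × 10^-9 M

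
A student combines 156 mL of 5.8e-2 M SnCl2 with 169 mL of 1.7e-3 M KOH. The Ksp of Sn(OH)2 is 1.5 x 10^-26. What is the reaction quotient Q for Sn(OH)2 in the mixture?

Q ≈ 2.2 × 10^-8

Total volume = 156 + 169 = 325 mL.
[Sn^2+] = 5.8 x 10^-2 × (156/325) = 2.78 x 10^-2 M
[OH^-] = 1.7 × 10^-3 × (169/325) = 8.84 x 10^-4 M
Sn(OH)2(s) ⇌ Sn^2+(aq) + 2 OH^-(aq), so Q = [Sn^2+][OH^-]^2
Q = (2.78 x 10^-2)(8.84 × 10^-4)^2 = 2.2 × 10^-8
Q > Ksp, so Sn(OH)2 will precipitate.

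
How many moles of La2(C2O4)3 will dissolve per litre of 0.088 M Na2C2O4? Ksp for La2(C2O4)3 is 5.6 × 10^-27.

s ≈ 1.4e-12 M

La2(C2O4)3(s) ⇌ 2 La^3+ + 3 C2O4^2-
Ksp = [La^3+]^2[C2O4^2-]^3
Let s be the molar solubility in this solution. [La^3+] = 2s, [C2O4^2-] = 0.088 + 3s ≈ 0.088 (common-ion effect: C2O4^2- is already 0.088 M).
Ksp ≈ (2s)^2 × (0.088)^3
s = 1.4 x 10^-12 M
Check: 3s = 4.3 × 10^-12 ≪ 0.088, so the approximation is valid.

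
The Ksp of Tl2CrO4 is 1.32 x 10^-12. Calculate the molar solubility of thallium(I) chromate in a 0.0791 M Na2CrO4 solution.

s ≈ 2.04 × 10^-6 M

Tl2CrO4(s) ⇌ 2 Tl^+(aq) + CrO4^2-(aq)
Ksp = [Tl^+]^2[CrO4^2-]
Let s = moles of Tl2CrO4 that dissolve per litre. [Tl^+] = 2s, [CrO4^2-] = 0.0791 + s ≈ 0.0791 (common-ion effect: CrO4^2- is already 0.0791 M).
Ksp ≈ (2s)^2 × 0.0791
s = 2.04 × 10^-6 M
Check: s = 2.0 × 10^-6 ≪ 0.0791, so the approximation is valid.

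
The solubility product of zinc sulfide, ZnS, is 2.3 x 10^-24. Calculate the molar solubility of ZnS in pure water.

ZnS(s) <=> Zn^2+ + S^2-
Ksp = [Zn^2+][S^2-]
Let s = molar solubility. Then [Zn^2+] = s and [S^2-] = s.
Ksp = (s)(s) = s^2
s = (2.3 x 10^-24)^(1/2) = 1.5 × 10^-12 M

s = 1.5 x 10^-12 M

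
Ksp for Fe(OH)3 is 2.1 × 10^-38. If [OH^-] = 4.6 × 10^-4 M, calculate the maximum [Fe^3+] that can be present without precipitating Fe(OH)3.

[Fe^3+] ≈ 2.2 × 10^-28 M

Fe(OH)3(s) <=> Fe^3+(aq) + 3 OH^-(aq)
Ksp = [Fe^3+][OH^-]^3
Precipitation begins when Q = Ksp. With [OH^-] = 4.6 × 10^-4 M:
2.1 × 10^-38 = (4.6 × 10^-4)^3 × [Fe^3+]
[Fe^3+] = (2.1 × 10^-38 / 9.73 × 10^-11) = 2.2 x 10^-28 M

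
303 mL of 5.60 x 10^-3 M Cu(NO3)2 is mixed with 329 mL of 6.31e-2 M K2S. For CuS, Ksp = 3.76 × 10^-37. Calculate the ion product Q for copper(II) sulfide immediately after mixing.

Total volume = 303 + 329 = 632 mL.
[Cu^2+] = 5.60 × 10^-3 × (303/632) = 2.685 × 10^-3 M
[S^2-] = 6.31 x 10^-2 × (329/632) = 3.285 × 10^-2 M
CuS(s) ⇌ Cu^2+(aq) + S^2-(aq), so Q = [Cu^2+][S^2-]
Q = (2.685 x 10^-3)(3.285 × 10^-2) = 8.82 × 10^-5
Q > Ksp, so CuS will precipitate.

Q = 8.82 × 10^-5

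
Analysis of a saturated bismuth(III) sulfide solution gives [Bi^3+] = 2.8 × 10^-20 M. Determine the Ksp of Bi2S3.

Bi2S3(s) <=> 2 Bi^3+ + 3 S^2-
Stoichiometry gives [S^2-] = (3/2)[Bi^3+] = 4.20 x 10^-20 M.
Ksp = [Bi^3+]^2[S^2-]^3
Ksp = (2.8 × 10^-20)^2 × (4.20 × 10^-20)^3 = 5.8 x 10^-98

Ksp = 5.8 × 10^-98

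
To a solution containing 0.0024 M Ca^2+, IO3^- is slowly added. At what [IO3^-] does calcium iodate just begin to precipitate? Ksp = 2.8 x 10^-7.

Ca(IO3)2(s) ⇌ Ca^2+ + 2 IO3^-
Ksp = [Ca^2+][IO3^-]^2
Precipitation begins when Q = Ksp. With [Ca^2+] = 0.0024 M:
2.8 x 10^-7 = (0.0024) × [IO3^-]^2
[IO3^-] = (2.8 x 10^-7 / 2.4 x 10^-3)^(1/2) = 1.1 x 10^-2 M

[IO3^-] ≈ 0.011 M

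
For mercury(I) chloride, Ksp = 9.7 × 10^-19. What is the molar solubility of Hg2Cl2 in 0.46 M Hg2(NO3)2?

s ≈ 7.3 × 10^-10 M

Hg2Cl2(s) ⇌ Hg2^2+ + 2 Cl^-
Ksp = [Hg2^2+][Cl^-]^2
Let s = moles of Hg2Cl2 that dissolve per litre. [Hg2^2+] = 0.46 + s ≈ 0.46, [Cl^-] = 2s (Ksp is small, so little additional dissolves).
Ksp ≈ 0.46 × (2s)^2
s = 7.3 × 10^-10 M
Check: s = 7.3 × 10^-10 ≪ 0.46, so the approximation is valid.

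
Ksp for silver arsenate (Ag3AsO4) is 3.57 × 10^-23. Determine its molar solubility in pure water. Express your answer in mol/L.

Ag3AsO4(s) ⇌ 3 Ag^+(aq) + AsO4^3-(aq)
Ksp = [Ag^+]^3[AsO4^3-]
If s mol/L of Ag3AsO4 dissolves, [Ag^+] = 3s and [AsO4^3-] = s.
Ksp = (3s)^3s = 27s^4
s = (3.57 × 10^-23 / 27)^(1/4) = 1.07 × 10^-6 M

s = 1.07e-6 M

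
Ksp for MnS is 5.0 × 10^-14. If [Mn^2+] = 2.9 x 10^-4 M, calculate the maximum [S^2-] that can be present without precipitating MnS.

1.7e-10 M

MnS(s) ⇌ Mn^2+(aq) + S^2-(aq)
Ksp = [Mn^2+][S^2-]
Precipitation begins when Q = Ksp. With [Mn^2+] = 2.9 x 10^-4 M:
5.0 × 10^-14 = (2.9 x 10^-4) × [S^2-]
[S^2-] = (5.0 × 10^-14 / 2.9 × 10^-4) = 1.7 × 10^-10 M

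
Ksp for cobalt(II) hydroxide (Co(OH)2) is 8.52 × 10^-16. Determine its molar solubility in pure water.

Co(OH)2(s) ⇌ Co^2+(aq) + 2 OH^-(aq)
Ksp = [Co^2+][OH^-]^2
For each mole of Co(OH)2 that dissolves: [Co^2+] = s, [OH^-] = 2s.
So Ksp = s × (2s)^2 = 4s^3
s = (8.52 × 10^-16 / 4)^(1/3) = 5.97 x 10^-6 M

s = 5.97e-6 M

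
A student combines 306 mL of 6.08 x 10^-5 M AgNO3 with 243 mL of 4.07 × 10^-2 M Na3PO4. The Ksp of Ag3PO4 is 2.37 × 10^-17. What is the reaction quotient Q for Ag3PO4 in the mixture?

Q = 7.01 × 10^-16

Total volume = 306 + 243 = 549 mL.
[Ag^+] = 6.08 x 10^-5 × (306/549) = 3.389 × 10^-5 M
[PO4^3-] = 4.07 × 10^-2 × (243/549) = 1.801 × 10^-2 M
Ag3PO4(s) <=> 3 Ag^+(aq) + PO4^3-(aq), so Q = [Ag^+]^3[PO4^3-]
Q = (3.389 × 10^-5)^3(1.801 x 10^-2) = 7.01 x 10^-16
Q > Ksp, so Ag3PO4 will precipitate.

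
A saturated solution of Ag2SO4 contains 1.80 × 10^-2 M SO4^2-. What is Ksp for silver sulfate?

Ksp ≈ 2.33e-5

Ag2SO4(s) ⇌ 2 Ag^+(aq) + SO4^2-(aq)
Stoichiometry gives [Ag^+] = (2/1)[SO4^2-] = 3.600 × 10^-2 M.
Ksp = [Ag^+]^2[SO4^2-]
Ksp = (3.600 × 10^-2)^2 × 1.80 x 10^-2 = 2.33 × 10^-5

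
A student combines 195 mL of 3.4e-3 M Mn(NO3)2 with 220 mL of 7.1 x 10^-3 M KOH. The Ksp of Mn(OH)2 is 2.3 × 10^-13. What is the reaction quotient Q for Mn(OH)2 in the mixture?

Total volume = 195 + 220 = 415 mL.
[Mn^2+] = 3.4 × 10^-3 × (195/415) = 1.60 × 10^-3 M
[OH^-] = 7.1 × 10^-3 × (220/415) = 3.76 × 10^-3 M
Mn(OH)2(s) ⇌ Mn^2+(aq) + 2 OH^-(aq), so Q = [Mn^2+][OH^-]^2
Q = (1.60 x 10^-3)(3.76 × 10^-3)^2 = 2.3 x 10^-8
Q > Ksp, so Mn(OH)2 will precipitate.

Q = 2.3 x 10^-8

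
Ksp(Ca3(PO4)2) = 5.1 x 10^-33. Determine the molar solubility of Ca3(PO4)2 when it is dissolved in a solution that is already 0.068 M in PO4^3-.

Ca3(PO4)2(s) ⇌ 3 Ca^2+(aq) + 2 PO4^3-(aq)
Ksp = [Ca^2+]^3[PO4^3-]^2
Let s = moles of Ca3(PO4)2 that dissolve per litre. [Ca^2+] = 3s, [PO4^3-] = 0.068 + 2s ≈ 0.068 (common-ion effect: PO4^3- is already 0.068 M).
Ksp ≈ (3s)^3 × (0.068)^2
s = 3.4 × 10^-11 M
Check: 2s = 6.9 × 10^-11 ≪ 0.068, so the approximation is valid.

3.4e-11 M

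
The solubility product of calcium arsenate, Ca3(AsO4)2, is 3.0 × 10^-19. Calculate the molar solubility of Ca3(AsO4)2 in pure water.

s = 7.7 × 10^-5 M

Ca3(AsO4)2(s) ⇌ 3 Ca^2+ + 2 AsO4^3-
Ksp = [Ca^2+]^3[AsO4^3-]^2
For each mole of Ca3(AsO4)2 that dissolves: [Ca^2+] = 3s, [AsO4^3-] = 2s.
So Ksp = (3s)^3 × (2s)^2 = 108s^5
s = (3.0 × 10^-19 / 108)^(1/5) = 7.7 × 10^-5 M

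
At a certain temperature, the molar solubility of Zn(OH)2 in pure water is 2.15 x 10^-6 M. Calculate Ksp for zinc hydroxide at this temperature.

Ksp ≈ 3.98e-17

Zn(OH)2(s) ⇌ Zn^2+(aq) + 2 OH^-(aq)
Let s = molar solubility. Then [Zn^2+] = s and [OH^-] = 2s.
Ksp = [Zn^2+][OH^-]^2
So Ksp = s × (2s)^2 = 4s^3
Ksp = 4 × (2.15 × 10^-6)^3 = 3.98 × 10^-17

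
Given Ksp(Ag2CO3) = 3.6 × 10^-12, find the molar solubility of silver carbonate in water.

Ag2CO3(s) ⇌ 2 Ag^+(aq) + CO3^2-(aq)
Ksp = [Ag^+]^2[CO3^2-]
For each mole of Ag2CO3 that dissolves: [Ag^+] = 2s, [CO3^2-] = s.
Substituting: Ksp = (2s)^2s = 4s^3
s^3 = 3.6 × 10^-12 / 4, so s = 9.7 x 10^-5 M

s ≈ 9.7e-5 M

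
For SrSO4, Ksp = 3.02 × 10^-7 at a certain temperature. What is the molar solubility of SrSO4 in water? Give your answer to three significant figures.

s = 5.50 × 10^-4 M

SrSO4(s) <=> Sr^2+ + SO4^2-
Ksp = [Sr^2+][SO4^2-]
Let s = molar solubility. Then [Sr^2+] = s and [SO4^2-] = s.
Ksp = (s)(s) = s^2
s = (3.02 × 10^-7)^(1/2) = 5.50 × 10^-4 M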